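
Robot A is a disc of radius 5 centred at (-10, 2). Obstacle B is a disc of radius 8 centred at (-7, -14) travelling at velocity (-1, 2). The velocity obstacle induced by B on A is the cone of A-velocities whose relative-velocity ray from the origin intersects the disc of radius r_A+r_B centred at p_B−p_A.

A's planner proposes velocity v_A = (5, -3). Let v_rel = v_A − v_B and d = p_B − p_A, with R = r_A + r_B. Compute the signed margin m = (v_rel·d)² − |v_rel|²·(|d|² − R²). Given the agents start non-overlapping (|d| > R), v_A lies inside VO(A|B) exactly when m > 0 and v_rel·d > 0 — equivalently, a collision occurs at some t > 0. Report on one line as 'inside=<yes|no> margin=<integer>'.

d = (3, -16),  |d|² = 265;  R = 5+8 = 13,  c = 265−13² = 96
v_rel = (6, -5),  |v_rel|² = 61;  v_rel·d = (6)·(3) + (-5)·(-16) = 98
61·t² − 196·t + 96 = 0  ⇒  m = 98² − 61·96 = 3748
m = 3748 > 0,  v_rel·d = 98 > 0  ⇒  inside

inside=yes margin=3748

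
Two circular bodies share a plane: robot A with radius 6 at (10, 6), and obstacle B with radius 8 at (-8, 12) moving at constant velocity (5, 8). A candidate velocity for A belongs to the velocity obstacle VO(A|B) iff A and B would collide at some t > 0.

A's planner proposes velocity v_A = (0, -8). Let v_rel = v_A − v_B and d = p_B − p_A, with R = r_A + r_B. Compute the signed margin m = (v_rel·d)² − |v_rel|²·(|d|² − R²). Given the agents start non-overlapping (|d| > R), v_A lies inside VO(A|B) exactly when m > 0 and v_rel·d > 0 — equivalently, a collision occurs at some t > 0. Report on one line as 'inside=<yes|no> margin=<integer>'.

d = (-18, 6),  |d|² = 360;  R = 6+8 = 14,  c = 360−14² = 164
v_rel = (-5, -16),  |v_rel|² = 281;  v_rel·d = (-5)·(-18) + (-16)·(6) = -6
281·t² + 12·t + 164 = 0  ⇒  m = (-6)² − 281·164 = -46048
m = -46048 < 0,  v_rel·d = -6 < 0  ⇒  outside

inside=no margin=-46048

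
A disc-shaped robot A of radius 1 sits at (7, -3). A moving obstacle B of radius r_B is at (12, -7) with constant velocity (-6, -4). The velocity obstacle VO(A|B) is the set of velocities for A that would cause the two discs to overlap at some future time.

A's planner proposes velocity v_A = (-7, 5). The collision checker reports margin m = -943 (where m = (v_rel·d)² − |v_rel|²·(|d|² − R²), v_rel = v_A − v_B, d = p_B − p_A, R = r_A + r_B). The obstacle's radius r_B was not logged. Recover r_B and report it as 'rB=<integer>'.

m = -943
d = (5, -4);  v_rel = (-1, 9),  |v_rel|² = 82
v_rel×d = (-1)·(-4) − (9)·(5) = -41
since m = R²·82 − (-41)²:  R² = (1681 + -943) / 82 = 9
R = √9 = 3  ⇒  r_B = 3 − 1 = 2

rB=2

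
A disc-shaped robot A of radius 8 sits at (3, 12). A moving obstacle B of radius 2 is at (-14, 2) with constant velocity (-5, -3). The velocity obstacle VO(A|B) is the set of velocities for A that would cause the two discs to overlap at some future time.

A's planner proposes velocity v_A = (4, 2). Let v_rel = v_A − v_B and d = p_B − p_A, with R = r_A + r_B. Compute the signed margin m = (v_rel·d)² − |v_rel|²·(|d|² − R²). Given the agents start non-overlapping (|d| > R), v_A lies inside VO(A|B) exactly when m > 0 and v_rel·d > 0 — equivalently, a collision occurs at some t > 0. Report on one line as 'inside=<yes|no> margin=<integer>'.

d = (-17, -10),  |d|² = 389;  R = 8+2 = 10,  c = 389−10² = 289
v_rel = (9, 5),  |v_rel|² = 106;  v_rel·d = (9)·(-17) + (5)·(-10) = -203
106·t² + 406·t + 289 = 0  ⇒  m = (-203)² − 106·289 = 10575
m = 10575 > 0,  v_rel·d = -203 < 0  ⇒  outside

inside=no margin=10575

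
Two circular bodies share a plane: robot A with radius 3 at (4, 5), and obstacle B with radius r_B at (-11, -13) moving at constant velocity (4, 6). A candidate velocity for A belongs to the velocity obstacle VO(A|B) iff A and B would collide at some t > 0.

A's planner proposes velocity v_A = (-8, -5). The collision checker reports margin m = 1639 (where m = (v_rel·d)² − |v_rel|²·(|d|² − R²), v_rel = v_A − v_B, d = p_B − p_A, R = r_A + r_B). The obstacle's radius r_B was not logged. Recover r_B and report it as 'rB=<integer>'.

m = 1639
d = (-15, -18);  v_rel = (-12, -11),  |v_rel|² = 265
v_rel×d = (-12)·(-18) − (-11)·(-15) = 51
since m = R²·265 − 51²:  R² = (2601 + 1639) / 265 = 16
R = √16 = 4  ⇒  r_B = 4 − 3 = 1

rB=1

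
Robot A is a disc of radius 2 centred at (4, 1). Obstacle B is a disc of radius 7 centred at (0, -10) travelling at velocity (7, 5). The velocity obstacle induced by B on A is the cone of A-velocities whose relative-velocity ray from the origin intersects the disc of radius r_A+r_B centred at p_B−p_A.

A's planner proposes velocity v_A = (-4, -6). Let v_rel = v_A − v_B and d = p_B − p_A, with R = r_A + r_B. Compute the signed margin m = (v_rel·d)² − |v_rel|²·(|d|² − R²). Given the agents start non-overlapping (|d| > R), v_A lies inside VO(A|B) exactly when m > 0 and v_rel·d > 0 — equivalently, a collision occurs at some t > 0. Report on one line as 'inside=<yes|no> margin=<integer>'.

d = (-4, -11),  |d|² = 137;  R = 2+7 = 9,  c = 137−9² = 56
v_rel = (-11, -11),  |v_rel|² = 242;  v_rel·d = (-11)·(-4) + (-11)·(-11) = 165
242·t² − 330·t + 56 = 0  ⇒  m = 165² − 242·56 = 13673
m = 13673 > 0,  v_rel·d = 165 > 0  ⇒  inside

inside=yes margin=13673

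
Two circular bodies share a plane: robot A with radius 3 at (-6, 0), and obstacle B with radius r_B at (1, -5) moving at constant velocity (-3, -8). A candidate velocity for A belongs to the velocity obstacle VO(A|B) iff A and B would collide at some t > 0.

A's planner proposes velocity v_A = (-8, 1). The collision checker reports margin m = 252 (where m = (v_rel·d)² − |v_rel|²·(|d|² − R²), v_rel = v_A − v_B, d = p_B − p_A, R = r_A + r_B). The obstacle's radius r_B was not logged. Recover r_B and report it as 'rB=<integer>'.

m = 252
d = (7, -5);  v_rel = (-5, 9),  |v_rel|² = 106
v_rel×d = (-5)·(-5) − (9)·(7) = -38
since m = R²·106 − (-38)²:  R² = (1444 + 252) / 106 = 16
R = √16 = 4  ⇒  r_B = 4 − 3 = 1

rB=1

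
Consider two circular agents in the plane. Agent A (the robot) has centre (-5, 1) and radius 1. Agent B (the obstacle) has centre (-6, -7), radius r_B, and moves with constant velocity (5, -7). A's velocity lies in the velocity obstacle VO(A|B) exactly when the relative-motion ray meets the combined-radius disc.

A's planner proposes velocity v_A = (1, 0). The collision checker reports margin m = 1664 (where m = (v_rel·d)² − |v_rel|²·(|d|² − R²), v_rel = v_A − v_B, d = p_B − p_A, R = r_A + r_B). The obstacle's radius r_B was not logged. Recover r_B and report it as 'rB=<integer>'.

m = 1664
d = (-1, -8);  v_rel = (-4, 7),  |v_rel|² = 65
v_rel×d = (-4)·(-8) − (7)·(-1) = 39
since m = R²·65 − 39²:  R² = (1521 + 1664) / 65 = 49
R = √49 = 7  ⇒  r_B = 7 − 1 = 6

rB=6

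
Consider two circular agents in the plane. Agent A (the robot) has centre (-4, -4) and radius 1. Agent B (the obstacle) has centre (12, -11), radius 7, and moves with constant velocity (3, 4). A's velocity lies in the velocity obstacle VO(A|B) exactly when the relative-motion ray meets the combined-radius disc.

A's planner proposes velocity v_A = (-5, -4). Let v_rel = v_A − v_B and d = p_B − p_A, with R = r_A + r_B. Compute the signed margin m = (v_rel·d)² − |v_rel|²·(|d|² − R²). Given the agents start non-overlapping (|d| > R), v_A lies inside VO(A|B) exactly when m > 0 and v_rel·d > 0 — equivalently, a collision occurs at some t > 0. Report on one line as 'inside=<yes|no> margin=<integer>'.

d = (16, -7),  |d|² = 305;  R = 1+7 = 8,  c = 305−8² = 241
v_rel = (-8, -8),  |v_rel|² = 128;  v_rel·d = (-8)·(16) + (-8)·(-7) = -72
128·t² + 144·t + 241 = 0  ⇒  m = (-72)² − 128·241 = -25664
m = -25664 < 0,  v_rel·d = -72 < 0  ⇒  outside

inside=no margin=-25664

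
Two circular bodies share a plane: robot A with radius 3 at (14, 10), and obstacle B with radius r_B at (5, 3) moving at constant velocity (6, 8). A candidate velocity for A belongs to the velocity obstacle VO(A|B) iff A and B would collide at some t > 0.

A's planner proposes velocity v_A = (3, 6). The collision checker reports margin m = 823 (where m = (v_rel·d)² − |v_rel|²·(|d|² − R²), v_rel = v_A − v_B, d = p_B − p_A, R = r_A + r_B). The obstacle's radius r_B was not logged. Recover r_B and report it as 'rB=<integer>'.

m = 823
d = (-9, -7);  v_rel = (-3, -2),  |v_rel|² = 13
v_rel×d = (-3)·(-7) − (-2)·(-9) = 3
since m = R²·13 − 3²:  R² = (9 + 823) / 13 = 64
R = √64 = 8  ⇒  r_B = 8 − 3 = 5

rB=5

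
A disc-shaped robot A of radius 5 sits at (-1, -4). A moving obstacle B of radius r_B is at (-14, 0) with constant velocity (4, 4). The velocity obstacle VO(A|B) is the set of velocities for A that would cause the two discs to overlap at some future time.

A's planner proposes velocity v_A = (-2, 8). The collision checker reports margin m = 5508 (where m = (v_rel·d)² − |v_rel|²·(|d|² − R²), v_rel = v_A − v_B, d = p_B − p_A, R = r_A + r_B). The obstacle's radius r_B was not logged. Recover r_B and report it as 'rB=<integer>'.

m = 5508
d = (-13, 4);  v_rel = (-6, 4),  |v_rel|² = 52
v_rel×d = (-6)·(4) − (4)·(-13) = 28
since m = R²·52 − 28²:  R² = (784 + 5508) / 52 = 121
R = √121 = 11  ⇒  r_B = 11 − 5 = 6

rB=6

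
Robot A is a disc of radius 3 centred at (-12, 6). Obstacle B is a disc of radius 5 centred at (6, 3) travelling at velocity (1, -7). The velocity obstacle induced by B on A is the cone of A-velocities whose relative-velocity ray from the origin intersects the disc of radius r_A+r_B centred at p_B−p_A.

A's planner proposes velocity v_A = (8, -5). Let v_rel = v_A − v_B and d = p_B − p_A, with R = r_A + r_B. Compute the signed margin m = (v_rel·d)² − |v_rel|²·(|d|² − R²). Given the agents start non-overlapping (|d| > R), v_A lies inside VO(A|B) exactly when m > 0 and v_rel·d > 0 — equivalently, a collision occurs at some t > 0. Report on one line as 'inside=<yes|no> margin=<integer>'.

d = (18, -3),  |d|² = 333;  R = 3+5 = 8,  c = 333−8² = 269
v_rel = (7, 2),  |v_rel|² = 53;  v_rel·d = (7)·(18) + (2)·(-3) = 120
53·t² − 240·t + 269 = 0  ⇒  m = 120² − 53·269 = 143
m = 143 > 0,  v_rel·d = 120 > 0  ⇒  inside

inside=yes margin=143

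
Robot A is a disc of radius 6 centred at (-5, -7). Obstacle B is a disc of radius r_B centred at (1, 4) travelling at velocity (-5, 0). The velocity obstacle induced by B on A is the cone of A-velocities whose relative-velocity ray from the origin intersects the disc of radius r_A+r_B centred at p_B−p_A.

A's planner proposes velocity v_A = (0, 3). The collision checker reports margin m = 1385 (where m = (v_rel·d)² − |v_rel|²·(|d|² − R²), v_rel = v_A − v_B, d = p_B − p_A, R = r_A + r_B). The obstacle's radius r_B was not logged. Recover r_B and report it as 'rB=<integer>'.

m = 1385
d = (6, 11);  v_rel = (5, 3),  |v_rel|² = 34
v_rel×d = (5)·(11) − (3)·(6) = 37
since m = R²·34 − 37²:  R² = (1369 + 1385) / 34 = 81
R = √81 = 9  ⇒  r_B = 9 − 6 = 3

rB=3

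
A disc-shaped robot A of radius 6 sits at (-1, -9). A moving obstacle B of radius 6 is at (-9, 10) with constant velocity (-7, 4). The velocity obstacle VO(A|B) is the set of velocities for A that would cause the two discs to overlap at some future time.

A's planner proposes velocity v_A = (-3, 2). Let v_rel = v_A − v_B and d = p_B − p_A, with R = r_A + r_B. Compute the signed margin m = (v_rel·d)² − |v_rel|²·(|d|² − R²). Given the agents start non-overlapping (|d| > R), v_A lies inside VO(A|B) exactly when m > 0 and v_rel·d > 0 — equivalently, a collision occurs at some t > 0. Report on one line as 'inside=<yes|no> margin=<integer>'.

d = (-8, 19),  |d|² = 425;  R = 6+6 = 12,  c = 425−12² = 281
v_rel = (4, -2),  |v_rel|² = 20;  v_rel·d = (4)·(-8) + (-2)·(19) = -70
20·t² + 140·t + 281 = 0  ⇒  m = (-70)² − 20·281 = -720
m = -720 < 0,  v_rel·d = -70 < 0  ⇒  outside

inside=no margin=-720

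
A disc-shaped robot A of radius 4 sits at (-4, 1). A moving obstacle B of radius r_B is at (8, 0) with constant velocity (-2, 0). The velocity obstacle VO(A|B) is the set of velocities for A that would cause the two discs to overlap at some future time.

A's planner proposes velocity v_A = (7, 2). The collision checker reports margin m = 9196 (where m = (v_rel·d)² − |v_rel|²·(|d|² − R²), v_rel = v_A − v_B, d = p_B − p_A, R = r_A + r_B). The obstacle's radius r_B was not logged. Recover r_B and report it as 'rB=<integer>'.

m = 9196
d = (12, -1);  v_rel = (9, 2),  |v_rel|² = 85
v_rel×d = (9)·(-1) − (2)·(12) = -33
since m = R²·85 − (-33)²:  R² = (1089 + 9196) / 85 = 121
R = √121 = 11  ⇒  r_B = 11 − 4 = 7

rB=7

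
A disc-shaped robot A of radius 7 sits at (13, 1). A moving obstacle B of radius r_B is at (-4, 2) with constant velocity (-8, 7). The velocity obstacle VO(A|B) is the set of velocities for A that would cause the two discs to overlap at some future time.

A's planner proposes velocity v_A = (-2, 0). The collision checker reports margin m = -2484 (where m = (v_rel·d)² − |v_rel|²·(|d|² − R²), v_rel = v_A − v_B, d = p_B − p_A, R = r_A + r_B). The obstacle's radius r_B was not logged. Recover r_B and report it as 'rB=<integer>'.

m = -2484
d = (-17, 1);  v_rel = (6, -7),  |v_rel|² = 85
v_rel×d = (6)·(1) − (-7)·(-17) = -113
since m = R²·85 − (-113)²:  R² = (12769 + -2484) / 85 = 121
R = √121 = 11  ⇒  r_B = 11 − 7 = 4

rB=4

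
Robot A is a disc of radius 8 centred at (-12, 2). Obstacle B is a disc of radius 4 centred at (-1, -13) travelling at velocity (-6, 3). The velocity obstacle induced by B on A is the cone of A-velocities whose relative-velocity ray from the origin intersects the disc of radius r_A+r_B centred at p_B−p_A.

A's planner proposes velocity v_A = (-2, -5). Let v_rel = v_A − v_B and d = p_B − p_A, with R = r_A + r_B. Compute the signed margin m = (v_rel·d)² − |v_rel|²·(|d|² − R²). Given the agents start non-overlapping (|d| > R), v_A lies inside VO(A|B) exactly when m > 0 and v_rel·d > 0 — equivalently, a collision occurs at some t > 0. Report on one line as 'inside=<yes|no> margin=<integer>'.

d = (11, -15),  |d|² = 346;  R = 8+4 = 12,  c = 346−12² = 202
v_rel = (4, -8),  |v_rel|² = 80;  v_rel·d = (4)·(11) + (-8)·(-15) = 164
80·t² − 328·t + 202 = 0  ⇒  m = 164² − 80·202 = 10736
m = 10736 > 0,  v_rel·d = 164 > 0  ⇒  inside

inside=yes margin=10736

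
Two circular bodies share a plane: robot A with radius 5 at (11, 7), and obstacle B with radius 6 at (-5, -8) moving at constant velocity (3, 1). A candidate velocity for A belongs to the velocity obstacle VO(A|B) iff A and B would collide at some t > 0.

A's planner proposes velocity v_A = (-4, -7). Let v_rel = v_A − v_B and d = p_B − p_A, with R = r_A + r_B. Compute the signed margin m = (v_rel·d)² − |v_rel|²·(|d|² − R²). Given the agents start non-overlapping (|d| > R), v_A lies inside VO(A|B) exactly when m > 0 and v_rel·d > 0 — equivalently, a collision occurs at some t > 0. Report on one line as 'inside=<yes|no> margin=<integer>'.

d = (-16, -15),  |d|² = 481;  R = 5+6 = 11,  c = 481−11² = 360
v_rel = (-7, -8),  |v_rel|² = 113;  v_rel·d = (-7)·(-16) + (-8)·(-15) = 232
113·t² − 464·t + 360 = 0  ⇒  m = 232² − 113·360 = 13144
m = 13144 > 0,  v_rel·d = 232 > 0  ⇒  inside

inside=yes margin=13144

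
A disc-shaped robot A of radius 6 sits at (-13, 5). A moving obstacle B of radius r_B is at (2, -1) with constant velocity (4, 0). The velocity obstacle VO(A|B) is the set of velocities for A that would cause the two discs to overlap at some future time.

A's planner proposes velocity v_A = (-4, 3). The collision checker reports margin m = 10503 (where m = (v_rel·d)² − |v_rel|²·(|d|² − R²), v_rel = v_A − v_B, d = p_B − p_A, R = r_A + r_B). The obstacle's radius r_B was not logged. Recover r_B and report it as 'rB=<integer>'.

m = 10503
d = (15, -6);  v_rel = (-8, 3),  |v_rel|² = 73
v_rel×d = (-8)·(-6) − (3)·(15) = 3
since m = R²·73 − 3²:  R² = (9 + 10503) / 73 = 144
R = √144 = 12  ⇒  r_B = 12 − 6 = 6

rB=6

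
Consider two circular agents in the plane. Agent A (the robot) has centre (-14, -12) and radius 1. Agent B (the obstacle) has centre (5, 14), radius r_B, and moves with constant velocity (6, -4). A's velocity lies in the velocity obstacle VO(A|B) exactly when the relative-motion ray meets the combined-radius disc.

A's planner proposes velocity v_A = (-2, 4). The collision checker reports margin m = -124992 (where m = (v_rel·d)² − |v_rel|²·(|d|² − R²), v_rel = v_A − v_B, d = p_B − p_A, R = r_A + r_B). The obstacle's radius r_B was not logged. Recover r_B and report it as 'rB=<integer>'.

m = -124992
d = (19, 26);  v_rel = (-8, 8),  |v_rel|² = 128
v_rel×d = (-8)·(26) − (8)·(19) = -360
since m = R²·128 − (-360)²:  R² = (129600 + -124992) / 128 = 36
R = √36 = 6  ⇒  r_B = 6 − 1 = 5

rB=5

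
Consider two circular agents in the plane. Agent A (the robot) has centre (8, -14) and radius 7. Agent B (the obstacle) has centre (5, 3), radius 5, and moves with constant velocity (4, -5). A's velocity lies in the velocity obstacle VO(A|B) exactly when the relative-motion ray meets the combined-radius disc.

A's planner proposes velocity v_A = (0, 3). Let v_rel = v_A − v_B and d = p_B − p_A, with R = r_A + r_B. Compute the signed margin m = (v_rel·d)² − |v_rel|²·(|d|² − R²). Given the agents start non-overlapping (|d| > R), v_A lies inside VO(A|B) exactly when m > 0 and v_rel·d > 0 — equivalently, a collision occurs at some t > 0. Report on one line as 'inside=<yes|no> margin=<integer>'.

d = (-3, 17),  |d|² = 298;  R = 7+5 = 12,  c = 298−12² = 154
v_rel = (-4, 8),  |v_rel|² = 80;  v_rel·d = (-4)·(-3) + (8)·(17) = 148
80·t² − 296·t + 154 = 0  ⇒  m = 148² − 80·154 = 9584
m = 9584 > 0,  v_rel·d = 148 > 0  ⇒  inside

inside=yes margin=9584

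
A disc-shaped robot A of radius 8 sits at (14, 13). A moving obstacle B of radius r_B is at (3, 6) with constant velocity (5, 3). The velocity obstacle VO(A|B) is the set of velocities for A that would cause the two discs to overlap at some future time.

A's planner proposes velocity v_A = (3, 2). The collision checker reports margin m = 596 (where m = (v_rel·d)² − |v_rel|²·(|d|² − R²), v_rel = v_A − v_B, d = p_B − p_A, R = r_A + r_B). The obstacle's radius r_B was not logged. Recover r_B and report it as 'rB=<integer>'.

m = 596
d = (-11, -7);  v_rel = (-2, -1),  |v_rel|² = 5
v_rel×d = (-2)·(-7) − (-1)·(-11) = 3
since m = R²·5 − 3²:  R² = (9 + 596) / 5 = 121
R = √121 = 11  ⇒  r_B = 11 − 8 = 3

rB=3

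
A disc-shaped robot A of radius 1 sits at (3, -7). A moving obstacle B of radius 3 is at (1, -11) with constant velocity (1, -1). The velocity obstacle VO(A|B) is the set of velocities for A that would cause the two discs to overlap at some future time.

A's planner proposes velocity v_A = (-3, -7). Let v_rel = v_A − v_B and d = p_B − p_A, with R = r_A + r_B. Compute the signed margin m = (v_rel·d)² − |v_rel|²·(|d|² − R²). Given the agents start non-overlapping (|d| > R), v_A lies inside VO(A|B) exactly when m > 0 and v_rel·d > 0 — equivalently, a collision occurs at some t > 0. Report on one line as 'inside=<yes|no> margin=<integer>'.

d = (-2, -4),  |d|² = 20;  R = 1+3 = 4,  c = 20−4² = 4
v_rel = (-4, -6),  |v_rel|² = 52;  v_rel·d = (-4)·(-2) + (-6)·(-4) = 32
52·t² − 64·t + 4 = 0  ⇒  m = 32² − 52·4 = 816
m = 816 > 0,  v_rel·d = 32 > 0  ⇒  inside

inside=yes margin=816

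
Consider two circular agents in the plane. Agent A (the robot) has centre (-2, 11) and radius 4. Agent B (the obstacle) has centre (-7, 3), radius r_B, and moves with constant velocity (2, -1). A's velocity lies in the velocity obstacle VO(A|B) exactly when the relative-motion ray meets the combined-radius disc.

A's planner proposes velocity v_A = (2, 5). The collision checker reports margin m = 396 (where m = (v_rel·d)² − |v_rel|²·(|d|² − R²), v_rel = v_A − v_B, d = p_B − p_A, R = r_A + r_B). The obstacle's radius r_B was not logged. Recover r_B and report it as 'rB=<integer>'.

m = 396
d = (-5, -8);  v_rel = (0, 6),  |v_rel|² = 36
v_rel×d = (0)·(-8) − (6)·(-5) = 30
since m = R²·36 − 30²:  R² = (900 + 396) / 36 = 36
R = √36 = 6  ⇒  r_B = 6 − 4 = 2

rB=2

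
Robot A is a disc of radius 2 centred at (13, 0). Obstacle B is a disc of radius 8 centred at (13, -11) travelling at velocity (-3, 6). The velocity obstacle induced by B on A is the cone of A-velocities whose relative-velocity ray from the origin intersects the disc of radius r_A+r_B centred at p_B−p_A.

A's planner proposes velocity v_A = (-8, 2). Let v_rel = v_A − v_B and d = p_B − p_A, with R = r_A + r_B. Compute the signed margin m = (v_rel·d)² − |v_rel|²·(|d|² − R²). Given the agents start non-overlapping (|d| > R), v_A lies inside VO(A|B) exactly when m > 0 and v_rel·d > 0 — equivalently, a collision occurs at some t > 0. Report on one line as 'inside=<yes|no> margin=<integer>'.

d = (0, -11),  |d|² = 121;  R = 2+8 = 10,  c = 121−10² = 21
v_rel = (-5, -4),  |v_rel|² = 41;  v_rel·d = (-5)·(0) + (-4)·(-11) = 44
41·t² − 88·t + 21 = 0  ⇒  m = 44² − 41·21 = 1075
m = 1075 > 0,  v_rel·d = 44 > 0  ⇒  inside

inside=yes margin=1075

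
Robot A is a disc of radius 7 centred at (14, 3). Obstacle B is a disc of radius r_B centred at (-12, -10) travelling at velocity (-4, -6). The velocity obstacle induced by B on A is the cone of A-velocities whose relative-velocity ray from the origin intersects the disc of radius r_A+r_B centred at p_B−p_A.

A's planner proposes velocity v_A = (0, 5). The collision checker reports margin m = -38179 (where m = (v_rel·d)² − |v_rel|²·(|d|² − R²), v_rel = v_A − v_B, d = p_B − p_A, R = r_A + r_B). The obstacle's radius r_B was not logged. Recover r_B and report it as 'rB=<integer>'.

m = -38179
d = (-26, -13);  v_rel = (4, 11),  |v_rel|² = 137
v_rel×d = (4)·(-13) − (11)·(-26) = 234
since m = R²·137 − 234²:  R² = (54756 + -38179) / 137 = 121
R = √121 = 11  ⇒  r_B = 11 − 7 = 4

rB=4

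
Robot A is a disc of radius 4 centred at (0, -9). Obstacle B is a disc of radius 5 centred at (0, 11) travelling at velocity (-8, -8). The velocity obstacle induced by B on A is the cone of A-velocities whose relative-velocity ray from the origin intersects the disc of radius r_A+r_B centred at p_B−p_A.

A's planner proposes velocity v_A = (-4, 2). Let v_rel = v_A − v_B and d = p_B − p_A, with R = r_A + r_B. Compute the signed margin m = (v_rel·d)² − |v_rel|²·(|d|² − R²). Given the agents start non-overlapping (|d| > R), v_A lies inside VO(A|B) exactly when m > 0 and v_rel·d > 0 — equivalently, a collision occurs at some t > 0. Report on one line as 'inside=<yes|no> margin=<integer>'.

d = (0, 20),  |d|² = 400;  R = 4+5 = 9,  c = 400−9² = 319
v_rel = (4, 10),  |v_rel|² = 116;  v_rel·d = (4)·(0) + (10)·(20) = 200
116·t² − 400·t + 319 = 0  ⇒  m = 200² − 116·319 = 2996
m = 2996 > 0,  v_rel·d = 200 > 0  ⇒  inside

inside=yes margin=2996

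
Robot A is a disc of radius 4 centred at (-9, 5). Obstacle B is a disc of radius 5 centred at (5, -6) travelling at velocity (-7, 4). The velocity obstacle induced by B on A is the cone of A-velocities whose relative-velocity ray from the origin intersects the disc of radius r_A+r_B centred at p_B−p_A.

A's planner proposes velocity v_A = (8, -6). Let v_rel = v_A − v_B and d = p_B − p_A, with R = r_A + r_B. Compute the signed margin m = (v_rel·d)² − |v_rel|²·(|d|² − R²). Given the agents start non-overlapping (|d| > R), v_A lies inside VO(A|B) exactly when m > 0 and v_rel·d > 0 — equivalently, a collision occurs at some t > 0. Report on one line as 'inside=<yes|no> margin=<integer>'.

d = (14, -11),  |d|² = 317;  R = 4+5 = 9,  c = 317−9² = 236
v_rel = (15, -10),  |v_rel|² = 325;  v_rel·d = (15)·(14) + (-10)·(-11) = 320
325·t² − 640·t + 236 = 0  ⇒  m = 320² − 325·236 = 25700
m = 25700 > 0,  v_rel·d = 320 > 0  ⇒  inside

inside=yes margin=25700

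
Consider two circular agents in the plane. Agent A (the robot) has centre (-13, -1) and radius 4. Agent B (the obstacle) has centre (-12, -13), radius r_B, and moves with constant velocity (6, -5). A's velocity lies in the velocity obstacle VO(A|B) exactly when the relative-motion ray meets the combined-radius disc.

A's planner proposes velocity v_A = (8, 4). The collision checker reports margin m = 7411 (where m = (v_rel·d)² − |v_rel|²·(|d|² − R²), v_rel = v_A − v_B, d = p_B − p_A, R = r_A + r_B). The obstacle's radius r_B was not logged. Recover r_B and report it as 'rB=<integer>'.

m = 7411
d = (1, -12);  v_rel = (2, 9),  |v_rel|² = 85
v_rel×d = (2)·(-12) − (9)·(1) = -33
since m = R²·85 − (-33)²:  R² = (1089 + 7411) / 85 = 100
R = √100 = 10  ⇒  r_B = 10 − 4 = 6

rB=6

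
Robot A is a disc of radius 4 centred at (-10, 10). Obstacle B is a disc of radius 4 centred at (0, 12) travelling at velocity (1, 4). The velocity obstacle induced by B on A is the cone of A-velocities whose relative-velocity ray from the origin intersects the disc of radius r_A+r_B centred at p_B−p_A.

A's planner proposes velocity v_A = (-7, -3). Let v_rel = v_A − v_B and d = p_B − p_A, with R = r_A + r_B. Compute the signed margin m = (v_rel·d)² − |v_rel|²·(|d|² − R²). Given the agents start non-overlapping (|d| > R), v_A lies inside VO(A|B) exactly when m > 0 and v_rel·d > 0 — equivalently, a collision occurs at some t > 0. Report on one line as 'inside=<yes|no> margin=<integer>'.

d = (10, 2),  |d|² = 104;  R = 4+4 = 8,  c = 104−8² = 40
v_rel = (-8, -7),  |v_rel|² = 113;  v_rel·d = (-8)·(10) + (-7)·(2) = -94
113·t² + 188·t + 40 = 0  ⇒  m = (-94)² − 113·40 = 4316
m = 4316 > 0,  v_rel·d = -94 < 0  ⇒  outside

inside=no margin=4316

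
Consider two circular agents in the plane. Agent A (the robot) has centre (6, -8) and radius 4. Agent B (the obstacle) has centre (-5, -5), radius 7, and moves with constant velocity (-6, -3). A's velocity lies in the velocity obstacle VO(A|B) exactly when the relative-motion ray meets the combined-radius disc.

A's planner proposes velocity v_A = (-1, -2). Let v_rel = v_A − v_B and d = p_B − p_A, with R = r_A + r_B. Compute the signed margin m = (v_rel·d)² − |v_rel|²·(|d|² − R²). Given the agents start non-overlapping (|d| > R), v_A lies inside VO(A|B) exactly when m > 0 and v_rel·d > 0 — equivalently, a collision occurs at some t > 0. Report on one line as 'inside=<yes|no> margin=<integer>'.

d = (-11, 3),  |d|² = 130;  R = 4+7 = 11,  c = 130−11² = 9
v_rel = (5, 1),  |v_rel|² = 26;  v_rel·d = (5)·(-11) + (1)·(3) = -52
26·t² + 104·t + 9 = 0  ⇒  m = (-52)² − 26·9 = 2470
m = 2470 > 0,  v_rel·d = -52 < 0  ⇒  outside

inside=no margin=2470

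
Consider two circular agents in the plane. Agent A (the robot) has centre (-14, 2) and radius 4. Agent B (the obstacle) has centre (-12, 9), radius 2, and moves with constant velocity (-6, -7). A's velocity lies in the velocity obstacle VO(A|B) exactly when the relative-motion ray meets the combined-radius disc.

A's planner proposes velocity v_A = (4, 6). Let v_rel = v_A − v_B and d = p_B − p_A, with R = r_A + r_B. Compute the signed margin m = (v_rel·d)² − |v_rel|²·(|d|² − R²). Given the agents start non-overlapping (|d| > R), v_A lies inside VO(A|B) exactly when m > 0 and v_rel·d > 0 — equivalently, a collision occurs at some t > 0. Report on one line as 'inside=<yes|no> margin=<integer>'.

d = (2, 7),  |d|² = 53;  R = 4+2 = 6,  c = 53−6² = 17
v_rel = (10, 13),  |v_rel|² = 269;  v_rel·d = (10)·(2) + (13)·(7) = 111
269·t² − 222·t + 17 = 0  ⇒  m = 111² − 269·17 = 7748
m = 7748 > 0,  v_rel·d = 111 > 0  ⇒  inside

inside=yes margin=7748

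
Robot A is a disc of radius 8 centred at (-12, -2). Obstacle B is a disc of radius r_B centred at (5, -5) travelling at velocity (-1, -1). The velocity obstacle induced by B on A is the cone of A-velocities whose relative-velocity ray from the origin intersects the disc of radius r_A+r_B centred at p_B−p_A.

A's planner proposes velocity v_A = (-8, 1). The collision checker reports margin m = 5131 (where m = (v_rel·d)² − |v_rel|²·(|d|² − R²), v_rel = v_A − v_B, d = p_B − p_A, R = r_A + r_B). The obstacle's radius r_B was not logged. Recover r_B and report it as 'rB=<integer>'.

m = 5131
d = (17, -3);  v_rel = (-7, 2),  |v_rel|² = 53
v_rel×d = (-7)·(-3) − (2)·(17) = -13
since m = R²·53 − (-13)²:  R² = (169 + 5131) / 53 = 100
R = √100 = 10  ⇒  r_B = 10 − 8 = 2

rB=2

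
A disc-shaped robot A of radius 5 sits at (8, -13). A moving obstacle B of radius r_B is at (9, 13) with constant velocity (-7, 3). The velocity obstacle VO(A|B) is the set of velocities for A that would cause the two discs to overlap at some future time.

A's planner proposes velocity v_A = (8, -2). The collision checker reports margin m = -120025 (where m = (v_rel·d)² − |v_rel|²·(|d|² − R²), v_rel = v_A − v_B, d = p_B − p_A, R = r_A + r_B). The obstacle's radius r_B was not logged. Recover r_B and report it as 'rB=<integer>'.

m = -120025
d = (1, 26);  v_rel = (15, -5),  |v_rel|² = 250
v_rel×d = (15)·(26) − (-5)·(1) = 395
since m = R²·250 − 395²:  R² = (156025 + -120025) / 250 = 144
R = √144 = 12  ⇒  r_B = 12 − 5 = 7

rB=7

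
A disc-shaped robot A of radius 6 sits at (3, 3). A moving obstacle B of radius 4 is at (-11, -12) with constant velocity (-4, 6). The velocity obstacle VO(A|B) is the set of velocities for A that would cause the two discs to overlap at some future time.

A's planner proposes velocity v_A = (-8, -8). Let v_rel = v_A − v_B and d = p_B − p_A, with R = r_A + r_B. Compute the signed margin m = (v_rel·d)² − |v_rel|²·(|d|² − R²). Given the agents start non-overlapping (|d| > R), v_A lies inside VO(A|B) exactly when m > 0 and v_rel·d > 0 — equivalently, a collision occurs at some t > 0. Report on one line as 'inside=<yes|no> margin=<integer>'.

d = (-14, -15),  |d|² = 421;  R = 6+4 = 10,  c = 421−10² = 321
v_rel = (-4, -14),  |v_rel|² = 212;  v_rel·d = (-4)·(-14) + (-14)·(-15) = 266
212·t² − 532·t + 321 = 0  ⇒  m = 266² − 212·321 = 2704
m = 2704 > 0,  v_rel·d = 266 > 0  ⇒  inside

inside=yes margin=2704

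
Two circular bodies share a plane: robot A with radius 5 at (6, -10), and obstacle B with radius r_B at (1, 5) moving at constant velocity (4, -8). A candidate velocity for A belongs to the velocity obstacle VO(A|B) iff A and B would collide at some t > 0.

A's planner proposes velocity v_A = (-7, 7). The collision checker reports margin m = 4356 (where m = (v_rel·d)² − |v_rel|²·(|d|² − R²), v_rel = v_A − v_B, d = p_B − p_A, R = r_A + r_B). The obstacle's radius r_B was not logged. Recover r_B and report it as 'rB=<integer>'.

m = 4356
d = (-5, 15);  v_rel = (-11, 15),  |v_rel|² = 346
v_rel×d = (-11)·(15) − (15)·(-5) = -90
since m = R²·346 − (-90)²:  R² = (8100 + 4356) / 346 = 36
R = √36 = 6  ⇒  r_B = 6 − 5 = 1

rB=1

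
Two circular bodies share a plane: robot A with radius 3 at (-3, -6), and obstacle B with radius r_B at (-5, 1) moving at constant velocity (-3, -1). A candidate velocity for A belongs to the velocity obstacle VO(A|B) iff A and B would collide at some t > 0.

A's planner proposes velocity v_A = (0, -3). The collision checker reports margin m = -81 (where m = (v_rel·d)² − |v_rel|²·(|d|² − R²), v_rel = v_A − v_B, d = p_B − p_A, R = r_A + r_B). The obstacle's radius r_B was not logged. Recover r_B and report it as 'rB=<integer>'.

m = -81
d = (-2, 7);  v_rel = (3, -2),  |v_rel|² = 13
v_rel×d = (3)·(7) − (-2)·(-2) = 17
since m = R²·13 − 17²:  R² = (289 + -81) / 13 = 16
R = √16 = 4  ⇒  r_B = 4 − 3 = 1

rB=1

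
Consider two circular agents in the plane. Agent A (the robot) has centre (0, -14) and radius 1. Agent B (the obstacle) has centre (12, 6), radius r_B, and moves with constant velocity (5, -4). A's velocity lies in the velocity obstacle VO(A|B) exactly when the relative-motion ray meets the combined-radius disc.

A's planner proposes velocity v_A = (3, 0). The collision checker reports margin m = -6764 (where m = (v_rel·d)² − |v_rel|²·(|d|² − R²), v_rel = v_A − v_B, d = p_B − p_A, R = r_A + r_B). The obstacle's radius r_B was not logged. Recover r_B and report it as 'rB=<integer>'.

m = -6764
d = (12, 20);  v_rel = (-2, 4),  |v_rel|² = 20
v_rel×d = (-2)·(20) − (4)·(12) = -88
since m = R²·20 − (-88)²:  R² = (7744 + -6764) / 20 = 49
R = √49 = 7  ⇒  r_B = 7 − 1 = 6

rB=6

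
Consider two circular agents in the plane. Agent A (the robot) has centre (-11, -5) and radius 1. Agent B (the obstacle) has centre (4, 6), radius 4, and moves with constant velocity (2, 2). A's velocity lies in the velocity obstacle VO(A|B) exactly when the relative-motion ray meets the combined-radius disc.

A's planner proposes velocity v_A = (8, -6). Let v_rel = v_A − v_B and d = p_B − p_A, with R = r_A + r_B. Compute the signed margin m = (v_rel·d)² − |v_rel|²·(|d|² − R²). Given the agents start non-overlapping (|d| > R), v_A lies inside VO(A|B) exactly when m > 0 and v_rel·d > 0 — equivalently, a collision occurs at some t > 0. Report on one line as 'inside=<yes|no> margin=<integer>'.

d = (15, 11),  |d|² = 346;  R = 1+4 = 5,  c = 346−5² = 321
v_rel = (6, -8),  |v_rel|² = 100;  v_rel·d = (6)·(15) + (-8)·(11) = 2
100·t² − 4·t + 321 = 0  ⇒  m = 2² − 100·321 = -32096
m = -32096 < 0,  v_rel·d = 2 > 0  ⇒  outside

inside=no margin=-32096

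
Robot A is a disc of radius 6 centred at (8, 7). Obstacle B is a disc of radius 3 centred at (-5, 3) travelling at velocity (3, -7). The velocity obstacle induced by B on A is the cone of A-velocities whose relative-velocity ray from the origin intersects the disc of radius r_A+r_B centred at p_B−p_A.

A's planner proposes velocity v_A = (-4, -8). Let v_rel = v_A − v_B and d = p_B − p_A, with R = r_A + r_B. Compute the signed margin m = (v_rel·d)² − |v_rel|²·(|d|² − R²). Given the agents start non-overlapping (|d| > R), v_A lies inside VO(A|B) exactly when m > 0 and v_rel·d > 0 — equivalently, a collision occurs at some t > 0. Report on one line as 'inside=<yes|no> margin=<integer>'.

d = (-13, -4),  |d|² = 185;  R = 6+3 = 9,  c = 185−9² = 104
v_rel = (-7, -1),  |v_rel|² = 50;  v_rel·d = (-7)·(-13) + (-1)·(-4) = 95
50·t² − 190·t + 104 = 0  ⇒  m = 95² − 50·104 = 3825
m = 3825 > 0,  v_rel·d = 95 > 0  ⇒  inside

inside=yes margin=3825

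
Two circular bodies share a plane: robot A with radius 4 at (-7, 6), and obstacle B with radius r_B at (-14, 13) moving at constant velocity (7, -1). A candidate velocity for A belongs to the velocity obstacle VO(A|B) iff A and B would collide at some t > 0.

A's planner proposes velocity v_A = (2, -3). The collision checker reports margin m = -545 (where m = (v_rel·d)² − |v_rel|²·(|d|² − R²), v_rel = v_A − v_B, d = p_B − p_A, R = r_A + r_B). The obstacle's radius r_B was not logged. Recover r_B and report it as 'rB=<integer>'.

m = -545
d = (-7, 7);  v_rel = (-5, -2),  |v_rel|² = 29
v_rel×d = (-5)·(7) − (-2)·(-7) = -49
since m = R²·29 − (-49)²:  R² = (2401 + -545) / 29 = 64
R = √64 = 8  ⇒  r_B = 8 − 4 = 4

rB=4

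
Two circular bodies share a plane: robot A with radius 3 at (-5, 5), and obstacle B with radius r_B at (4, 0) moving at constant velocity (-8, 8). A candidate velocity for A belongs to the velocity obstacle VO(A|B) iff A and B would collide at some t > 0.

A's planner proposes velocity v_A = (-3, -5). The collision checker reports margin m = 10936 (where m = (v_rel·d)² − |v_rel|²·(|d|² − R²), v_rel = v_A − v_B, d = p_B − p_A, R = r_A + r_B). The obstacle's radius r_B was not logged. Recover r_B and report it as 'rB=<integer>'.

m = 10936
d = (9, -5);  v_rel = (5, -13),  |v_rel|² = 194
v_rel×d = (5)·(-5) − (-13)·(9) = 92
since m = R²·194 − 92²:  R² = (8464 + 10936) / 194 = 100
R = √100 = 10  ⇒  r_B = 10 − 3 = 7

rB=7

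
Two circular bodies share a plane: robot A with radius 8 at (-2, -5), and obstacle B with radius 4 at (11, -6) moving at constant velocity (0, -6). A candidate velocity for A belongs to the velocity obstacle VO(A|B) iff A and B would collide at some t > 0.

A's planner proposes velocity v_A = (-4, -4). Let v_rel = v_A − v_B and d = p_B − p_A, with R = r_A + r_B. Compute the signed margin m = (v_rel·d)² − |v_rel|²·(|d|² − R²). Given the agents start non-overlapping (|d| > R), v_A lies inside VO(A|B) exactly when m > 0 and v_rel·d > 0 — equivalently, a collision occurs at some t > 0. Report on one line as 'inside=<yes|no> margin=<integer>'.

d = (13, -1),  |d|² = 170;  R = 8+4 = 12,  c = 170−12² = 26
v_rel = (-4, 2),  |v_rel|² = 20;  v_rel·d = (-4)·(13) + (2)·(-1) = -54
20·t² + 108·t + 26 = 0  ⇒  m = (-54)² − 20·26 = 2396
m = 2396 > 0,  v_rel·d = -54 < 0  ⇒  outside

inside=no margin=2396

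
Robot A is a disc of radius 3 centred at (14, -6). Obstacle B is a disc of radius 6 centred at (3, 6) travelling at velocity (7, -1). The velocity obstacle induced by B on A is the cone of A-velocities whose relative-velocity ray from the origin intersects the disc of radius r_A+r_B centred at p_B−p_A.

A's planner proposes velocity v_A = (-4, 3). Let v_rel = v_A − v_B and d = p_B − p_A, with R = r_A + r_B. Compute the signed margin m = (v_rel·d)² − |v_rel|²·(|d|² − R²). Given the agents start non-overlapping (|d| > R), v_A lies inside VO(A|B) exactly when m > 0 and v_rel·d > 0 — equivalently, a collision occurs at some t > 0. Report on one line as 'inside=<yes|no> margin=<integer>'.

d = (-11, 12),  |d|² = 265;  R = 3+6 = 9,  c = 265−9² = 184
v_rel = (-11, 4),  |v_rel|² = 137;  v_rel·d = (-11)·(-11) + (4)·(12) = 169
137·t² − 338·t + 184 = 0  ⇒  m = 169² − 137·184 = 3353
m = 3353 > 0,  v_rel·d = 169 > 0  ⇒  inside

inside=yes margin=3353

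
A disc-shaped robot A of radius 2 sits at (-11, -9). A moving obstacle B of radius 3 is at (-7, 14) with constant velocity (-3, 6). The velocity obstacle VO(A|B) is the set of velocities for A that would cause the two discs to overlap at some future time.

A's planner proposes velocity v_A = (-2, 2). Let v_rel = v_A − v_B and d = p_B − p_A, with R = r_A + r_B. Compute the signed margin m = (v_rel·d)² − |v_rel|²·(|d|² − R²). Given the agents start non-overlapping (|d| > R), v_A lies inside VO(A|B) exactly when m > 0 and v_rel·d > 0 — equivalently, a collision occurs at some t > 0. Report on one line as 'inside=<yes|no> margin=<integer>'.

d = (4, 23),  |d|² = 545;  R = 2+3 = 5,  c = 545−5² = 520
v_rel = (1, -4),  |v_rel|² = 17;  v_rel·d = (1)·(4) + (-4)·(23) = -88
17·t² + 176·t + 520 = 0  ⇒  m = (-88)² − 17·520 = -1096
m = -1096 < 0,  v_rel·d = -88 < 0  ⇒  outside

inside=no margin=-1096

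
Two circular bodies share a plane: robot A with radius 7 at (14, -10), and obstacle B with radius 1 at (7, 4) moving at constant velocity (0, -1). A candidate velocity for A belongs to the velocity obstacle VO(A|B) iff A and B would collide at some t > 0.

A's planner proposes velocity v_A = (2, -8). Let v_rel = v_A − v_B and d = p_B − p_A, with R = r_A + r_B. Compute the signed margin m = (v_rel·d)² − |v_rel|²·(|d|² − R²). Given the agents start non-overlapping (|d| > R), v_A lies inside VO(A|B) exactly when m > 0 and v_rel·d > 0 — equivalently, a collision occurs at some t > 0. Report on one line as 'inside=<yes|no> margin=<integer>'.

d = (-7, 14),  |d|² = 245;  R = 7+1 = 8,  c = 245−8² = 181
v_rel = (2, -7),  |v_rel|² = 53;  v_rel·d = (2)·(-7) + (-7)·(14) = -112
53·t² + 224·t + 181 = 0  ⇒  m = (-112)² − 53·181 = 2951
m = 2951 > 0,  v_rel·d = -112 < 0  ⇒  outside

inside=no margin=2951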